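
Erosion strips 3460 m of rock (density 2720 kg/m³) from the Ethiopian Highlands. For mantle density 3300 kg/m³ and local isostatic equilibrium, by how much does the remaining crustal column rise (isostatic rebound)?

Unloading: uplift u = e ρ_c/ρ_m = 3460 m × 2720/3300 = 2850 m.

2850 m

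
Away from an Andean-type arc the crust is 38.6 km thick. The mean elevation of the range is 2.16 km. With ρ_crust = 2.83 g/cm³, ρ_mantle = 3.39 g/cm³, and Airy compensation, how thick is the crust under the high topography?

Root depth r = h ρ_c / (ρ_m − ρ_c) = 2.16 km × 2.83 / 0.56 = 10.92 km.
Total thickness = T + h + r = 38.6 km + 2.16 km + 10.92 km = 51.7 km.

51.7 km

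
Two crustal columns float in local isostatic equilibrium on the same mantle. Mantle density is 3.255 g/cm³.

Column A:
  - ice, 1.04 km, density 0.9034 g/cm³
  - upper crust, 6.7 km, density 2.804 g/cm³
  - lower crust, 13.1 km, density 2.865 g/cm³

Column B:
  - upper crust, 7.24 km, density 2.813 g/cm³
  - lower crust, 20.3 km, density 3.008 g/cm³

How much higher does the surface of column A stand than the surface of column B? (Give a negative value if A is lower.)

For any compensation level in the mantle, the mantle terms cancel and isostasy reduces to e = (Σt_A − Σt_B) − (Σ(ρt)_A − Σ(ρt)_B) / ρ_m.
Σt_A = 20.84 km; Σt_B = 27.54 km; Σ(ρt)_A = 57.257836; Σ(ρt)_B = 81.42852 (in km·g/cm³).
e = (20.84 − 27.54) − (57.257836 − 81.42852) / 3.255 = 0.726 km.

0.726 km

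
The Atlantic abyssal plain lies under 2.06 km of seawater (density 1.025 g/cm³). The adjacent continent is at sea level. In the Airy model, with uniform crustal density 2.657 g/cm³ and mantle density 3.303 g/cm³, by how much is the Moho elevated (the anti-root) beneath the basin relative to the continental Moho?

5.2 km

Equating mass per unit area of the two columns: replacing crust with seawater at the top is compensated by replacing crust with mantle at the base: d (ρ_c − ρ_w) = a (ρ_m − ρ_c).
a = d (ρ_c − ρ_w)/(ρ_m − ρ_c) = 2.06 km × 1.632/0.646 = 5.2 km.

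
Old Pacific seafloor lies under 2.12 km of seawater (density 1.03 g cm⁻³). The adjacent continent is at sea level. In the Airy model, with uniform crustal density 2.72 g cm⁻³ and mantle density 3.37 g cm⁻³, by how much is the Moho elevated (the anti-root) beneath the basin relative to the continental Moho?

5.51 km

Equating mass per unit area of the two columns: replacing crust with seawater at the top is compensated by replacing crust with mantle at the base: d (ρ_c − ρ_w) = a (ρ_m − ρ_c).
a = d (ρ_c − ρ_w)/(ρ_m − ρ_c) = 2.12 km × 1.69/0.65 = 5.51 km.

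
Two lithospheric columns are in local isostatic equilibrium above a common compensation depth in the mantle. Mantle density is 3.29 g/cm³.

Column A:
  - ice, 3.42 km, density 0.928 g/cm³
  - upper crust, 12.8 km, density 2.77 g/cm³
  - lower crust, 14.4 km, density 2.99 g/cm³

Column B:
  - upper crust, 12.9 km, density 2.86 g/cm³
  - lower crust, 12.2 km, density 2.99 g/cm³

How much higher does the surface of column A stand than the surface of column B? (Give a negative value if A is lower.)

For any compensation level in the mantle, the mantle terms cancel and isostasy reduces to e = (Σt_A − Σt_B) − (Σ(ρt)_A − Σ(ρt)_B) / ρ_m.
Σt_A = 30.62 km; Σt_B = 25.1 km; Σ(ρt)_A = 81.68576; Σ(ρt)_B = 73.372 (in km·g/cm³).
e = (30.62 − 25.1) − (81.68576 − 73.372) / 3.29 = 2.99 km.

2.99 km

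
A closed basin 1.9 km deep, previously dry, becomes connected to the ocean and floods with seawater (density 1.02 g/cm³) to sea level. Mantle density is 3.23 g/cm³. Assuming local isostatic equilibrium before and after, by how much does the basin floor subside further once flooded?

After flooding the water column is d + s deep. Its weight must equal the weight of mantle displaced by the extra subsidence s: (d + s) ρ_w = s ρ_m.
s = d ρ_w / (ρ_m − ρ_w) = 1.9 km × 1.02/(3.23 − 1.02) = 0.877 km.

0.877 km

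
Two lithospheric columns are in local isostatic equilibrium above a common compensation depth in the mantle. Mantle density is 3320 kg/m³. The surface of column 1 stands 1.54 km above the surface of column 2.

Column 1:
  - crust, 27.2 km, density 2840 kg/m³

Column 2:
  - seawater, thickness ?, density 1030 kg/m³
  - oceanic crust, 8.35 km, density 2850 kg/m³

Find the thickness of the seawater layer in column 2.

1.75 km

Take the compensation level at the base of the deeper column (depth z_c below the surface of column 1) and equate Σ ρ_i t_i down to z_c; mantle fills any gap and the z_c terms cancel.
Column 1: 27.2×2840 + (z_c − 27.2)×3320
Column 2: 1.54×0 + x×1030 + 8.35×2850 + (z_c − 1.54 − 8.35 − x)×3320
The z_c×3320 term appears on both sides and cancels. Collect the known terms of each column as K = Σ(ρt)_known − 3320 × (depth of known layers): K_1 = 77248 − 3320×27.2 = −13056; K_2 = 23797.5 − 3320×(1.54 + 8.35) = −9037.3.
Balance: K_1 = K_2 − x×(3320 − 1030), so x = (K_2 − K_1)/(3320 − 1030) = 4018.7/2290 = 1.75 km.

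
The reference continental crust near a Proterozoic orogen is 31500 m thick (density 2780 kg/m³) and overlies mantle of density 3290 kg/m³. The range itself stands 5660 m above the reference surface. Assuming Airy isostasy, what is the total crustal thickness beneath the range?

68000 m

Root depth r = h ρ_c / (ρ_m − ρ_c) = 5660 m × 2780 / 510 = 30850 m.
Total thickness = T + h + r = 31500 m + 5660 m + 30850 m = 68000 m.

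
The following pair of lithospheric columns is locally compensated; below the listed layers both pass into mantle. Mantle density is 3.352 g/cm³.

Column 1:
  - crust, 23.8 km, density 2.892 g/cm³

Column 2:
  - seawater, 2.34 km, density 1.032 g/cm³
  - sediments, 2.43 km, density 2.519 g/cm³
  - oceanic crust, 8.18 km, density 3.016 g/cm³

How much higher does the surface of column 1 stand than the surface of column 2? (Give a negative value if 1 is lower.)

0.223 km

For any compensation level in the mantle, the mantle terms cancel and isostasy reduces to e = (Σt_1 − Σt_2) − (Σ(ρt)_1 − Σ(ρt)_2) / ρ_m.
Σt_1 = 23.8 km; Σt_2 = 12.95 km; Σ(ρt)_1 = 68.8296; Σ(ρt)_2 = 33.20693 (in km·g/cm³).
e = (23.8 − 12.95) − (68.8296 − 33.20693) / 3.352 = 0.223 km.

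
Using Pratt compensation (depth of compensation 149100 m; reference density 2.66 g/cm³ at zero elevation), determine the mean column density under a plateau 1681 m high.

Pratt balance: ρ_ref D = ρ (D + h).
ρ = ρ_ref D/(D + h) = 2.66 × 149100 m/(149100 m + 1681 m) = 2.63 g/cm³.

2.63 g/cm³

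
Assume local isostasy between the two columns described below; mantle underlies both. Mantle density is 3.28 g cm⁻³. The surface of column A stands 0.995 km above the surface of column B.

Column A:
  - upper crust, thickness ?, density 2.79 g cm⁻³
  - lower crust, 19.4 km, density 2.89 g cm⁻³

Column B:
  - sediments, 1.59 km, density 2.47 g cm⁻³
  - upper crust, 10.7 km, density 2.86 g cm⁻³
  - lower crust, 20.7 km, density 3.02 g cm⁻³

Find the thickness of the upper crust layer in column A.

14 km

Take the compensation level at the base of the deeper column (depth z_c below the surface of column A) and equate Σ ρ_i t_i down to z_c; mantle fills any gap and the z_c terms cancel.
Column A: x×2.79 + 19.4×2.89 + (z_c − 19.4 − x)×3.28
Column B: 0.995×0 + 1.59×2.47 + 10.7×2.86 + 20.7×3.02 + (z_c − 0.995 − 32.99)×3.28
The z_c×3.28 term appears on both sides and cancels. Collect the known terms of each column as K = Σ(ρt)_known − 3.28 × (depth of known layers): K_A = 56.066 − 3.28×19.4 = −7.566; K_B = 97.0433 − 3.28×(0.995 + 32.99) = −14.4275.
Balance: K_A − x×(3.28 − 2.79) = K_B, so x = (K_A − K_B)/(3.28 − 2.79) = 6.8615/0.49 = 14 km.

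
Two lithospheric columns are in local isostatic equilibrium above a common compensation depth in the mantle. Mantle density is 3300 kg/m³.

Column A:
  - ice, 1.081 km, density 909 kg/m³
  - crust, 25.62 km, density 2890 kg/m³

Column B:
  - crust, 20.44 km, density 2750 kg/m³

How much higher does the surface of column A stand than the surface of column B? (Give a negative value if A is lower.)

0.56 km

For any compensation level in the mantle, the mantle terms cancel and isostasy reduces to e = (Σt_A − Σt_B) − (Σ(ρt)_A − Σ(ρt)_B) / ρ_m.
Σt_A = 26.701 km; Σt_B = 20.44 km; Σ(ρt)_A = 75024.429; Σ(ρt)_B = 56210 (in km·kg/m³).
e = (26.701 − 20.44) − (75024.429 − 56210) / 3300 = 0.56 km.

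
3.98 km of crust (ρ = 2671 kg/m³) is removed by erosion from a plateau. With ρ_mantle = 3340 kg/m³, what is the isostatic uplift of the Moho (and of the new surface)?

3.18 km

Unloading: uplift u = e ρ_c/ρ_m = 3.98 km × 2671/3340 = 3.18 km.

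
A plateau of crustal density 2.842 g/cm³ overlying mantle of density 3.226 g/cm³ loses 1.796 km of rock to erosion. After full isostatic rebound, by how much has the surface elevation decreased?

Rebound u = e ρ_c/ρ_m = 1.796 km × 2.842/3.226 = 1.582 km.
Net surface drop = e − u = 1.796 km − 1.582 km = e (ρ_m − ρ_c)/ρ_m = 0.214 km.

0.214 km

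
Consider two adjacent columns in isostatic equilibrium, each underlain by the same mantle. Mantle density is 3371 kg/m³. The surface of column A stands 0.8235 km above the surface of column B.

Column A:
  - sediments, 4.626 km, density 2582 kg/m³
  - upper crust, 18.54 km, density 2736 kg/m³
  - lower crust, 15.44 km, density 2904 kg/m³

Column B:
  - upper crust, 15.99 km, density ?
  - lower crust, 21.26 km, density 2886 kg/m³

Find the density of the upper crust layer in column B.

2770 kg/m³

Take the compensation level at the base of the deeper column (depth z_c below the surface of column A) and equate Σ ρ_i t_i down to z_c; mantle fills any gap and the z_c terms cancel.
Column A: 4.626×2582 + 18.54×2736 + 15.44×2904 + (z_c − 38.606)×3371
Column B: 0.8235×0 + 15.99×ρ + 21.26×2886 + (z_c − 0.8235 − 37.25)×3371
The z_c×3371 term appears on both sides and cancels. Collect the known terms of each column as K = Σ(ρt)_known − 3371 × (depth of known layers): K_A = 107507.532 − 3371×38.606 = −22633.294; K_B = 61356.36 − 3371×(0.8235 + 37.25) = −66989.4085.
Balance: K_A = K_B + 15.99×ρ, so ρ = (K_A − K_B)/15.99 = 44356.1/15.99 = 2770 kg/m³.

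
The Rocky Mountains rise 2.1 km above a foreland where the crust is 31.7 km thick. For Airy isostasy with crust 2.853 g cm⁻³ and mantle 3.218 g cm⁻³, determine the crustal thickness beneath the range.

50.2 km

Root depth r = h ρ_c / (ρ_m − ρ_c) = 2.1 km × 2.853 / 0.365 = 16.41 km.
Total thickness = T + h + r = 31.7 km + 2.1 km + 16.41 km = 50.2 km.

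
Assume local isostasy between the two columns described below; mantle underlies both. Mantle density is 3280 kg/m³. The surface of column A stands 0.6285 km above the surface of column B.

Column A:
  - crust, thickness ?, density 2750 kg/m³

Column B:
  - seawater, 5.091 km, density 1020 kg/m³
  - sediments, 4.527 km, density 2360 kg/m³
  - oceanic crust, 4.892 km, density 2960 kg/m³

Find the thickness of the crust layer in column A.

Take the compensation level at the base of the deeper column (depth z_c below the surface of column A) and equate Σ ρ_i t_i down to z_c; mantle fills any gap and the z_c terms cancel.
Column A: x×2750 + (z_c − 0 − x)×3280
Column B: 0.6285×0 + 5.091×1020 + 4.527×2360 + 4.892×2960 + (z_c − 0.6285 − 14.51)×3280
The z_c×3280 term appears on both sides and cancels. Collect the known terms of each column as K = Σ(ρt)_known − 3280 × (depth of known layers): K_A = 0 − 3280×0 = 0; K_B = 30356.86 − 3280×(0.6285 + 14.51) = −19297.42.
Balance: K_A − x×(3280 − 2750) = K_B, so x = (K_A − K_B)/(3280 − 2750) = 19297.4/530 = 36.4 km.

36.4 km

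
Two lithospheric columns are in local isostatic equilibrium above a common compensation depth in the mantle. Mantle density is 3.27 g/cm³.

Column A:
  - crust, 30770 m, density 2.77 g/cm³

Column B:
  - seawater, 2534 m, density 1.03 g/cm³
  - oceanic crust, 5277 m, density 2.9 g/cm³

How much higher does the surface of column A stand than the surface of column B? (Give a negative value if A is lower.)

For any compensation level in the mantle, the mantle terms cancel and isostasy reduces to e = (Σt_A − Σt_B) − (Σ(ρt)_A − Σ(ρt)_B) / ρ_m.
Σt_A = 30770 m; Σt_B = 7811 m; Σ(ρt)_A = 85232.9; Σ(ρt)_B = 17913.32 (in m·g/cm³).
e = (30770 − 7811) − (85232.9 − 17913.32) / 3.27 = 2370 m.

2370 m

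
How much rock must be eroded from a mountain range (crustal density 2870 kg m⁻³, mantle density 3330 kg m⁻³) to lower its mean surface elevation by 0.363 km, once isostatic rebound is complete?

Net drop Δ = e − u = e − e ρ_c/ρ_m = e (ρ_m − ρ_c)/ρ_m.
e = Δ ρ_m/(ρ_m − ρ_c) = 0.363 km × 3330/460 = 2.63 km.

2.63 km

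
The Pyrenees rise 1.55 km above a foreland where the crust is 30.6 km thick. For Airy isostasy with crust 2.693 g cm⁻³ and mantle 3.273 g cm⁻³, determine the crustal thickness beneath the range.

Root depth r = h ρ_c / (ρ_m − ρ_c) = 1.55 km × 2.693 / 0.58 = 7.197 km.
Total thickness = T + h + r = 30.6 km + 1.55 km + 7.197 km = 39.3 km.

39.3 km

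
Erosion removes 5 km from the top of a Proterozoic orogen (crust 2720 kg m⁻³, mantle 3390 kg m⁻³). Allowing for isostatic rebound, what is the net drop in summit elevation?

0.988 km

Rebound u = e ρ_c/ρ_m = 5 km × 2720/3390 = 4.012 km.
Net surface drop = e − u = 5 km − 4.012 km = e (ρ_m − ρ_c)/ρ_m = 0.988 km.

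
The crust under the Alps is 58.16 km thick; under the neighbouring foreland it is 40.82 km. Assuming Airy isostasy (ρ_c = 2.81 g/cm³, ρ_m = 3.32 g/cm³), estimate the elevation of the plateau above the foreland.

2.66 km

Excess crust Δ = 58.16 km − 40.82 km = 17.34 km, split between elevation h and root r with h + r = Δ.
Airy balance ρ_c h = (ρ_m − ρ_c) r gives r = h ρ_c/(ρ_m − ρ_c), so h (1 + ρ_c/(ρ_m − ρ_c)) = Δ, i.e. h = Δ (ρ_m − ρ_c)/ρ_m.
h = 17.34 km × 0.51/3.32 = 2.66 km.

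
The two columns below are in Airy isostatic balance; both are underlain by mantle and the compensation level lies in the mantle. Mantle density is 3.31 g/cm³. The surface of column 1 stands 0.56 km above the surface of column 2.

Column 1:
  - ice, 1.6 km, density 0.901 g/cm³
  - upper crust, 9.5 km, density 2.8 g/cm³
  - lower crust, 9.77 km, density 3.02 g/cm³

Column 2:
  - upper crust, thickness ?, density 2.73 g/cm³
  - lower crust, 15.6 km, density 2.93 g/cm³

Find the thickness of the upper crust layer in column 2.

Take the compensation level at the base of the deeper column (depth z_c below the surface of column 1) and equate Σ ρ_i t_i down to z_c; mantle fills any gap and the z_c terms cancel.
Column 1: 1.6×0.901 + 9.5×2.8 + 9.77×3.02 + (z_c − 20.87)×3.31
Column 2: 0.56×0 + x×2.73 + 15.6×2.93 + (z_c − 0.56 − 15.6 − x)×3.31
The z_c×3.31 term appears on both sides and cancels. Collect the known terms of each column as K = Σ(ρt)_known − 3.31 × (depth of known layers): K_1 = 57.547 − 3.31×20.87 = −11.5327; K_2 = 45.708 − 3.31×(0.56 + 15.6) = −7.7816.
Balance: K_1 = K_2 − x×(3.31 − 2.73), so x = (K_2 − K_1)/(3.31 − 2.73) = 3.7511/0.58 = 6.47 km.

6.47 km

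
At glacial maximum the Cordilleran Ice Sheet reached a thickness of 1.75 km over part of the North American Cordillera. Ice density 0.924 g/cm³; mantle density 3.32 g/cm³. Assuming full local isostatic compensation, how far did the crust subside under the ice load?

For local isostatic compensation: the ice load ρ_ice t is balanced by mantle displaced below, ρ_m s.
s = t ρ_ice / ρ_m = 1.75 km × 0.924/3.32 = 0.487 km.

0.487 km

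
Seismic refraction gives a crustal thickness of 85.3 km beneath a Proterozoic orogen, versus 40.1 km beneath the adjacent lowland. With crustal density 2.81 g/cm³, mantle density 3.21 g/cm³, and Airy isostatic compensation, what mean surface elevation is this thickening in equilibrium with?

5.63 km

Excess crust Δ = 85.3 km − 40.1 km = 45.2 km, split between elevation h and root r with h + r = Δ.
Airy balance ρ_c h = (ρ_m − ρ_c) r gives r = h ρ_c/(ρ_m − ρ_c), so h (1 + ρ_c/(ρ_m − ρ_c)) = Δ, i.e. h = Δ (ρ_m − ρ_c)/ρ_m.
h = 45.2 km × 0.4/3.21 = 5.63 km.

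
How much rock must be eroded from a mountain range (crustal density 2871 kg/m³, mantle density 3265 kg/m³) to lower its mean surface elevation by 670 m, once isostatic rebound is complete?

Net drop Δ = e − u = e − e ρ_c/ρ_m = e (ρ_m − ρ_c)/ρ_m.
e = Δ ρ_m/(ρ_m − ρ_c) = 670 m × 3265/394 = 5550 m.

5550 m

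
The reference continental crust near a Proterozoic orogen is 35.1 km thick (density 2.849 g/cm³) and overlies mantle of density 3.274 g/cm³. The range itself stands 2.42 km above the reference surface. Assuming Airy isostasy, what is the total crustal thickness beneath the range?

53.7 km

Root depth r = h ρ_c / (ρ_m − ρ_c) = 2.42 km × 2.849 / 0.425 = 16.22 km.
Total thickness = T + h + r = 35.1 km + 2.42 km + 16.22 km = 53.7 km.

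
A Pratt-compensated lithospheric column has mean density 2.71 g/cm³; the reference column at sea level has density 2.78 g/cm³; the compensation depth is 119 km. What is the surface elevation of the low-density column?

3.07 km

ρ_ref D = ρ (D + h) → h = D (ρ_ref − ρ)/ρ.
h = 119 km × (2.78 − 2.71)/2.71 = 3.07 km.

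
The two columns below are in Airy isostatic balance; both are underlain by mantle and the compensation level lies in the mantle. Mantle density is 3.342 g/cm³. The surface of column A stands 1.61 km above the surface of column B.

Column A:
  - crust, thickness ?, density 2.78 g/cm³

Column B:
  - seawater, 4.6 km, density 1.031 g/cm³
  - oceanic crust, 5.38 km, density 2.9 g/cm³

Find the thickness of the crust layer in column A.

32.7 km

Take the compensation level at the base of the deeper column (depth z_c below the surface of column A) and equate Σ ρ_i t_i down to z_c; mantle fills any gap and the z_c terms cancel.
Column A: x×2.78 + (z_c − 0 − x)×3.342
Column B: 1.61×0 + 4.6×1.031 + 5.38×2.9 + (z_c − 1.61 − 9.98)×3.342
The z_c×3.342 term appears on both sides and cancels. Collect the known terms of each column as K = Σ(ρt)_known − 3.342 × (depth of known layers): K_A = 0 − 3.342×0 = 0; K_B = 20.3446 − 3.342×(1.61 + 9.98) = −18.38918.
Balance: K_A − x×(3.342 − 2.78) = K_B, so x = (K_A − K_B)/(3.342 − 2.78) = 18.3892/0.562 = 32.7 km.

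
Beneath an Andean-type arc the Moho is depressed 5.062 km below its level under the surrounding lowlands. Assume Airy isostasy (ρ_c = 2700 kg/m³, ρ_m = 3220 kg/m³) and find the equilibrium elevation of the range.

0.975 km

Balancing pressure at the compensation depth: ρ_c h = (ρ_m − ρ_c) r.
h = r (ρ_m − ρ_c) / ρ_c = 5.062 km × (3220 − 2700) / 2700 = 0.975 km.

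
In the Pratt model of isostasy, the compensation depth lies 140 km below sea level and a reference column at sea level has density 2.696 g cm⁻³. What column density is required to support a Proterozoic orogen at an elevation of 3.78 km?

Pratt balance: ρ_ref D = ρ (D + h).
ρ = ρ_ref D/(D + h) = 2.696 × 140 km/(140 km + 3.78 km) = 2.63 g cm⁻³.

2.63 g cm⁻³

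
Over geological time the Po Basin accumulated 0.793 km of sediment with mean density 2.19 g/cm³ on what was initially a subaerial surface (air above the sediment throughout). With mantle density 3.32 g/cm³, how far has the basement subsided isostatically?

Subaerial load: s = t ρ_sed / ρ_m = 0.793 km × 2.19/3.32 = 0.523 km.

0.523 km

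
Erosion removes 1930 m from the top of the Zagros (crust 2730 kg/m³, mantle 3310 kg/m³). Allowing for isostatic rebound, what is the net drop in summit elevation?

Rebound u = e ρ_c/ρ_m = 1930 m × 2730/3310 = 1592 m.
Net surface drop = e − u = 1930 m − 1592 m = e (ρ_m − ρ_c)/ρ_m = 338 m.

338 m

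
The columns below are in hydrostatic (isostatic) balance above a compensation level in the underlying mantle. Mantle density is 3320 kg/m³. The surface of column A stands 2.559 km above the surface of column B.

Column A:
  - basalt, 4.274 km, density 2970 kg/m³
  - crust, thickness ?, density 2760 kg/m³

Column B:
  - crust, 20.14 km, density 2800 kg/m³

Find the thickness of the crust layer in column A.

31.2 km

Take the compensation level at the base of the deeper column (depth z_c below the surface of column A) and equate Σ ρ_i t_i down to z_c; mantle fills any gap and the z_c terms cancel.
Column A: 4.274×2970 + x×2760 + (z_c − 4.274 − x)×3320
Column B: 2.559×0 + 20.14×2800 + (z_c − 2.559 − 20.14)×3320
The z_c×3320 term appears on both sides and cancels. Collect the known terms of each column as K = Σ(ρt)_known − 3320 × (depth of known layers): K_A = 12693.78 − 3320×4.274 = −1495.9; K_B = 56392 − 3320×(2.559 + 20.14) = −18968.68.
Balance: K_A − x×(3320 − 2760) = K_B, so x = (K_A − K_B)/(3320 − 2760) = 17472.8/560 = 31.2 km.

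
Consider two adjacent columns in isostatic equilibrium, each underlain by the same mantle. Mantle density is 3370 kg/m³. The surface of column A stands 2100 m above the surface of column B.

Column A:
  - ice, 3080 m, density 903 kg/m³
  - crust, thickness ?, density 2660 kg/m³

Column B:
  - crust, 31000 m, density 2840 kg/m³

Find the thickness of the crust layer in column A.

Take the compensation level at the base of the deeper column (depth z_c below the surface of column A) and equate Σ ρ_i t_i down to z_c; mantle fills any gap and the z_c terms cancel.
Column A: 3080×903 + x×2660 + (z_c − 3080 − x)×3370
Column B: 2100×0 + 31000×2840 + (z_c − 2100 − 31000)×3370
The z_c×3370 term appears on both sides and cancels. Collect the known terms of each column as K = Σ(ρt)_known − 3370 × (depth of known layers): K_A = 2781240 − 3370×3080 = −7598360; K_B = 88040000 − 3370×(2100 + 31000) = −23507000.
Balance: K_A − x×(3370 − 2660) = K_B, so x = (K_A − K_B)/(3370 − 2660) = 15908600/710 = 22400 m.

22400 m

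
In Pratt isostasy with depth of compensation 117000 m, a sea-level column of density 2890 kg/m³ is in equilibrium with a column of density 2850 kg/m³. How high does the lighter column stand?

ρ_ref D = ρ (D + h) → h = D (ρ_ref − ρ)/ρ.
h = 117000 m × (2890 − 2850)/2850 = 1640 m.

1640 m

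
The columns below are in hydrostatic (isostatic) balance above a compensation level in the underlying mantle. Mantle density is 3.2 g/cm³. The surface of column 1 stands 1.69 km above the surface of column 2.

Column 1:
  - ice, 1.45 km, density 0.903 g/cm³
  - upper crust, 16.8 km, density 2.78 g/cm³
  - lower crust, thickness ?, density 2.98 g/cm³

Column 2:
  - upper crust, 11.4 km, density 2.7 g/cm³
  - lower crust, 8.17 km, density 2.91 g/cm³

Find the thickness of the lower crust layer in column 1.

14 km

Take the compensation level at the base of the deeper column (depth z_c below the surface of column 1) and equate Σ ρ_i t_i down to z_c; mantle fills any gap and the z_c terms cancel.
Column 1: 1.45×0.903 + 16.8×2.78 + x×2.98 + (z_c − 18.25 − x)×3.2
Column 2: 1.69×0 + 11.4×2.7 + 8.17×2.91 + (z_c − 1.69 − 19.57)×3.2
The z_c×3.2 term appears on both sides and cancels. Collect the known terms of each column as K = Σ(ρt)_known − 3.2 × (depth of known layers): K_1 = 48.01335 − 3.2×18.25 = −10.38665; K_2 = 54.5547 − 3.2×(1.69 + 19.57) = −13.4773.
Balance: K_1 − x×(3.2 − 2.98) = K_2, so x = (K_1 − K_2)/(3.2 − 2.98) = 3.09065/0.22 = 14 km.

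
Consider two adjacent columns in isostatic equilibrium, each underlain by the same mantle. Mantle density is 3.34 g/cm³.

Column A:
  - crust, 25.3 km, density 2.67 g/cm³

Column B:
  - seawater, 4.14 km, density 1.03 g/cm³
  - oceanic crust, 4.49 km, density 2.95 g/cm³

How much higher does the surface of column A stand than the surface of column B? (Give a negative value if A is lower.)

1.69 km

For any compensation level in the mantle, the mantle terms cancel and isostasy reduces to e = (Σt_A − Σt_B) − (Σ(ρt)_A − Σ(ρt)_B) / ρ_m.
Σt_A = 25.3 km; Σt_B = 8.63 km; Σ(ρt)_A = 67.551; Σ(ρt)_B = 17.5097 (in km·g/cm³).
e = (25.3 − 8.63) − (67.551 − 17.5097) / 3.34 = 1.69 km.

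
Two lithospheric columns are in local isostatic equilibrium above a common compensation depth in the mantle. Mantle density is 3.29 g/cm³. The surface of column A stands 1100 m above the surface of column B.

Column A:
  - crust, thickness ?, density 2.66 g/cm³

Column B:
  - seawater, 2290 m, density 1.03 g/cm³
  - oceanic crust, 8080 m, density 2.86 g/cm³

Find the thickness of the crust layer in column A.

Take the compensation level at the base of the deeper column (depth z_c below the surface of column A) and equate Σ ρ_i t_i down to z_c; mantle fills any gap and the z_c terms cancel.
Column A: x×2.66 + (z_c − 0 − x)×3.29
Column B: 1100×0 + 2290×1.03 + 8080×2.86 + (z_c − 1100 − 10370)×3.29
The z_c×3.29 term appears on both sides and cancels. Collect the known terms of each column as K = Σ(ρt)_known − 3.29 × (depth of known layers): K_A = 0 − 3.29×0 = 0; K_B = 25467.5 − 3.29×(1100 + 10370) = −12268.8.
Balance: K_A − x×(3.29 − 2.66) = K_B, so x = (K_A − K_B)/(3.29 − 2.66) = 12268.8/0.63 = 19500 m.

19500 m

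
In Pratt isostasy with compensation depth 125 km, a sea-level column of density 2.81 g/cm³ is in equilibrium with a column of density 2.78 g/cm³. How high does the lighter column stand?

1.35 km

ρ_ref D = ρ (D + h) → h = D (ρ_ref − ρ)/ρ.
h = 125 km × (2.81 − 2.78)/2.78 = 1.35 km.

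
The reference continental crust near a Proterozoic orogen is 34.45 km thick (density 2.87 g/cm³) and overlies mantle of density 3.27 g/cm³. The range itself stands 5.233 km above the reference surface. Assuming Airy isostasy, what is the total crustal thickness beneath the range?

77.2 km

Root depth r = h ρ_c / (ρ_m − ρ_c) = 5.233 km × 2.87 / 0.4 = 37.55 km.
Total thickness = T + h + r = 34.45 km + 5.233 km + 37.55 km = 77.2 km.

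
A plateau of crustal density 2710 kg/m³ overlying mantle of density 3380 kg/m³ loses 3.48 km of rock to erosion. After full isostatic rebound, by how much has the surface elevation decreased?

0.69 km

Rebound u = e ρ_c/ρ_m = 3.48 km × 2710/3380 = 2.79 km.
Net surface drop = e − u = 3.48 km − 2.79 km = e (ρ_m − ρ_c)/ρ_m = 0.69 km.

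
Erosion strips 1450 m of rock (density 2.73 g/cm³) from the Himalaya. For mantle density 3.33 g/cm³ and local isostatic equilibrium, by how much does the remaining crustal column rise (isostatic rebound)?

Unloading: uplift u = e ρ_c/ρ_m = 1450 m × 2.73/3.33 = 1190 m.

1190 m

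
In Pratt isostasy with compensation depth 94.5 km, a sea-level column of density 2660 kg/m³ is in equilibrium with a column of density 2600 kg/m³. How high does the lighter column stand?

2.18 km

ρ_ref D = ρ (D + h) → h = D (ρ_ref − ρ)/ρ.
h = 94.5 km × (2660 − 2600)/2600 = 2.18 km.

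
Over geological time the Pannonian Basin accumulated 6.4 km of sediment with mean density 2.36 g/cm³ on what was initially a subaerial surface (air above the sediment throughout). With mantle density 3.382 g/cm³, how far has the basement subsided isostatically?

4.47 km

Subaerial load: s = t ρ_sed / ρ_m = 6.4 km × 2.36/3.382 = 4.47 km.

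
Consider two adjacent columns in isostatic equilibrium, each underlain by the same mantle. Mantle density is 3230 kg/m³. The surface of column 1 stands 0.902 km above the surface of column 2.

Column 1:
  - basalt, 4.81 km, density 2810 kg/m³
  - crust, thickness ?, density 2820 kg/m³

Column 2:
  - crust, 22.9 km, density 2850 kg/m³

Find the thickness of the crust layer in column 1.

Take the compensation level at the base of the deeper column (depth z_c below the surface of column 1) and equate Σ ρ_i t_i down to z_c; mantle fills any gap and the z_c terms cancel.
Column 1: 4.81×2810 + x×2820 + (z_c − 4.81 − x)×3230
Column 2: 0.902×0 + 22.9×2850 + (z_c − 0.902 − 22.9)×3230
The z_c×3230 term appears on both sides and cancels. Collect the known terms of each column as K = Σ(ρt)_known − 3230 × (depth of known layers): K_1 = 13516.1 − 3230×4.81 = −2020.2; K_2 = 65265 − 3230×(0.902 + 22.9) = −11615.46.
Balance: K_1 − x×(3230 − 2820) = K_2, so x = (K_1 − K_2)/(3230 − 2820) = 9595.26/410 = 23.4 km.

23.4 km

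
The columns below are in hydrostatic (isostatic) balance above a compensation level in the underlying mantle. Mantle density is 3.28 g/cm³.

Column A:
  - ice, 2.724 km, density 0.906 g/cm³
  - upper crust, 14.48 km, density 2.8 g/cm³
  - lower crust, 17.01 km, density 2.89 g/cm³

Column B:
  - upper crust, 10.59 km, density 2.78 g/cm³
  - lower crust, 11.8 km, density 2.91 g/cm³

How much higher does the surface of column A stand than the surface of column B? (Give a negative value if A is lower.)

For any compensation level in the mantle, the mantle terms cancel and isostasy reduces to e = (Σt_A − Σt_B) − (Σ(ρt)_A − Σ(ρt)_B) / ρ_m.
Σt_A = 34.214 km; Σt_B = 22.39 km; Σ(ρt)_A = 92.170844; Σ(ρt)_B = 63.7782 (in km·g/cm³).
e = (34.214 − 22.39) − (92.170844 − 63.7782) / 3.28 = 3.17 km.

3.17 km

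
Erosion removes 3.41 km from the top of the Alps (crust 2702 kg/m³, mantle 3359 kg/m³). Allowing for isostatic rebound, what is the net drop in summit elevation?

Rebound u = e ρ_c/ρ_m = 3.41 km × 2702/3359 = 2.743 km.
Net surface drop = e − u = 3.41 km − 2.743 km = e (ρ_m − ρ_c)/ρ_m = 0.667 km.

0.667 km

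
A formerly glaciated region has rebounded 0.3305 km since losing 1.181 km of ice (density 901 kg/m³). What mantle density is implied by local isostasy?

ρ_m = ρ_ice t / u = 901 × 1.181 km/0.3305 km = 3220 kg/m³.

3220 kg/m³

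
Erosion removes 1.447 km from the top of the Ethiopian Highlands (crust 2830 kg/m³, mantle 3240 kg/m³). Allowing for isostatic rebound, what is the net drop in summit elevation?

Rebound u = e ρ_c/ρ_m = 1.447 km × 2830/3240 = 1.264 km.
Net surface drop = e − u = 1.447 km − 1.264 km = e (ρ_m − ρ_c)/ρ_m = 0.183 km.

0.183 km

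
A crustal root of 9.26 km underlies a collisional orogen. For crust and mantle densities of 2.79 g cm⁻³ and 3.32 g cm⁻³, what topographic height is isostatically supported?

1.76 km

Balancing pressure at the compensation depth: ρ_c h = (ρ_m − ρ_c) r.
h = r (ρ_m − ρ_c) / ρ_c = 9.26 km × (3.32 − 2.79) / 2.79 = 1.76 km.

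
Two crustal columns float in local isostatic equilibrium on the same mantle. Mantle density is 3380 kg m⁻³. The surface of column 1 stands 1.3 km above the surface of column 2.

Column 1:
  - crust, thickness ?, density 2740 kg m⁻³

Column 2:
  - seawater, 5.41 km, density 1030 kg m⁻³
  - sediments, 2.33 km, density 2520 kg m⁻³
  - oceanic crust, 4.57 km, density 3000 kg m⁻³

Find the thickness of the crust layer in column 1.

32.6 km

Take the compensation level at the base of the deeper column (depth z_c below the surface of column 1) and equate Σ ρ_i t_i down to z_c; mantle fills any gap and the z_c terms cancel.
Column 1: x×2740 + (z_c − 0 − x)×3380
Column 2: 1.3×0 + 5.41×1030 + 2.33×2520 + 4.57×3000 + (z_c − 1.3 − 12.31)×3380
The z_c×3380 term appears on both sides and cancels. Collect the known terms of each column as K = Σ(ρt)_known − 3380 × (depth of known layers): K_1 = 0 − 3380×0 = 0; K_2 = 25153.9 − 3380×(1.3 + 12.31) = −20847.9.
Balance: K_1 − x×(3380 − 2740) = K_2, so x = (K_1 − K_2)/(3380 − 2740) = 20847.9/640 = 32.6 km.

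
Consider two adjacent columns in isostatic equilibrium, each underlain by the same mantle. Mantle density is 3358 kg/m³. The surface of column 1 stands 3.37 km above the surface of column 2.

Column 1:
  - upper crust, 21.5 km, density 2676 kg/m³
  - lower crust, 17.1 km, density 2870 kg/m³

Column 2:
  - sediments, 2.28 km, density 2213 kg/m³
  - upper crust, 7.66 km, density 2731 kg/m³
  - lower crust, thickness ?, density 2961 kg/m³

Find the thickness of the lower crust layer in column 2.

Take the compensation level at the base of the deeper column (depth z_c below the surface of column 1) and equate Σ ρ_i t_i down to z_c; mantle fills any gap and the z_c terms cancel.
Column 1: 21.5×2676 + 17.1×2870 + (z_c − 38.6)×3358
Column 2: 3.37×0 + 2.28×2213 + 7.66×2731 + x×2961 + (z_c − 3.37 − 9.94 − x)×3358
The z_c×3358 term appears on both sides and cancels. Collect the known terms of each column as K = Σ(ρt)_known − 3358 × (depth of known layers): K_1 = 106611 − 3358×38.6 = −23007.8; K_2 = 25965.1 − 3358×(3.37 + 9.94) = −18729.88.
Balance: K_1 = K_2 − x×(3358 − 2961), so x = (K_2 − K_1)/(3358 − 2961) = 4277.92/397 = 10.8 km.

10.8 km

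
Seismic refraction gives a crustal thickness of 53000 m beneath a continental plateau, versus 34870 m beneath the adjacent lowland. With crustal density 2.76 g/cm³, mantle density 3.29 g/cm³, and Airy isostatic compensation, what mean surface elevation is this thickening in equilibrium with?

2920 m

Excess crust Δ = 53000 m − 34870 m = 18130 m, split between elevation h and root r with h + r = Δ.
Airy balance ρ_c h = (ρ_m − ρ_c) r gives r = h ρ_c/(ρ_m − ρ_c), so h (1 + ρ_c/(ρ_m − ρ_c)) = Δ, i.e. h = Δ (ρ_m − ρ_c)/ρ_m.
h = 18130 m × 0.53/3.29 = 2920 m.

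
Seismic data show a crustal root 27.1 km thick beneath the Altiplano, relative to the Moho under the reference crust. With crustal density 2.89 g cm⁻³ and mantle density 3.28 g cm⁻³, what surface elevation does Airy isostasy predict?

Balancing pressure at the compensation depth: ρ_c h = (ρ_m − ρ_c) r.
h = r (ρ_m − ρ_c) / ρ_c = 27.1 km × (3.28 − 2.89) / 2.89 = 3.66 km.

3.66 km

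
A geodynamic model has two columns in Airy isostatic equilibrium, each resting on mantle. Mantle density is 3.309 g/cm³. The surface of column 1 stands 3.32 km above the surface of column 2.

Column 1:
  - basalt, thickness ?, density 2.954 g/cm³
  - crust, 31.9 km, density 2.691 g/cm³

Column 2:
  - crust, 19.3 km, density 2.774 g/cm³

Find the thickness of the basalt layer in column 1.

4.5 km

Take the compensation level at the base of the deeper column (depth z_c below the surface of column 1) and equate Σ ρ_i t_i down to z_c; mantle fills any gap and the z_c terms cancel.
Column 1: x×2.954 + 31.9×2.691 + (z_c − 31.9 − x)×3.309
Column 2: 3.32×0 + 19.3×2.774 + (z_c − 3.32 − 19.3)×3.309
The z_c×3.309 term appears on both sides and cancels. Collect the known terms of each column as K = Σ(ρt)_known − 3.309 × (depth of known layers): K_1 = 85.8429 − 3.309×31.9 = −19.7142; K_2 = 53.5382 − 3.309×(3.32 + 19.3) = −21.31138.
Balance: K_1 − x×(3.309 − 2.954) = K_2, so x = (K_1 − K_2)/(3.309 − 2.954) = 1.59718/0.355 = 4.5 km.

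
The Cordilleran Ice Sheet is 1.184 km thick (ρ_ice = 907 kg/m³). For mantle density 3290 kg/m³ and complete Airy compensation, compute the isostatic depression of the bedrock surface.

Balancing pressure at the compensation depth: the ice load ρ_ice t is balanced by mantle displaced below, ρ_m s.
s = t ρ_ice / ρ_m = 1.184 km × 907/3290 = 0.326 km.

0.326 km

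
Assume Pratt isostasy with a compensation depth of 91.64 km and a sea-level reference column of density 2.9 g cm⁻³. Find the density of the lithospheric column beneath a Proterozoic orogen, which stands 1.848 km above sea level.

2.84 g cm⁻³

Pratt balance: ρ_ref D = ρ (D + h).
ρ = ρ_ref D/(D + h) = 2.9 × 91.64 km/(91.64 km + 1.848 km) = 2.84 g cm⁻³.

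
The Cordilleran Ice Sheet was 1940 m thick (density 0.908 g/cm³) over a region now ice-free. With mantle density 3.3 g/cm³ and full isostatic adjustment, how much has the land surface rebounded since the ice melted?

Removing the load lets mantle flow back in; uplift u satisfies ρ_ice t = ρ_m u.
u = t ρ_ice/ρ_m = 1940 m × 0.908/3.3 = 534 m.

534 m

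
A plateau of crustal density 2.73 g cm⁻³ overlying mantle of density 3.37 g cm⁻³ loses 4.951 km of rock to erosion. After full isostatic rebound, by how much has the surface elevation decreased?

0.94 km

Rebound u = e ρ_c/ρ_m = 4.951 km × 2.73/3.37 = 4.011 km.
Net surface drop = e − u = 4.951 km − 4.011 km = e (ρ_m − ρ_c)/ρ_m = 0.94 km.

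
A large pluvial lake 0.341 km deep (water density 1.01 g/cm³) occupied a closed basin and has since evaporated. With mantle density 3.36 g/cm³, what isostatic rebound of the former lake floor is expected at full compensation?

u = d ρ_w/ρ_m = 0.341 km × 1.01/3.36 = 0.103 km.

0.103 km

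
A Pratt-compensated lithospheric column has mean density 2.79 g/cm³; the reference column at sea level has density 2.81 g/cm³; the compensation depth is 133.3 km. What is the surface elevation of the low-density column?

ρ_ref D = ρ (D + h) → h = D (ρ_ref − ρ)/ρ.
h = 133.3 km × (2.81 − 2.79)/2.79 = 0.956 km.

0.956 km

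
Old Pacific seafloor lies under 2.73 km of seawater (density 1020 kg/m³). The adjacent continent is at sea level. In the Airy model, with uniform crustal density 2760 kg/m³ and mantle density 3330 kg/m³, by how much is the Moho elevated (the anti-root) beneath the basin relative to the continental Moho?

For local isostatic compensation: replacing crust with seawater at the top is compensated by replacing crust with mantle at the base: d (ρ_c − ρ_w) = a (ρ_m − ρ_c).
a = d (ρ_c − ρ_w)/(ρ_m − ρ_c) = 2.73 km × 1740/570 = 8.33 km.

8.33 km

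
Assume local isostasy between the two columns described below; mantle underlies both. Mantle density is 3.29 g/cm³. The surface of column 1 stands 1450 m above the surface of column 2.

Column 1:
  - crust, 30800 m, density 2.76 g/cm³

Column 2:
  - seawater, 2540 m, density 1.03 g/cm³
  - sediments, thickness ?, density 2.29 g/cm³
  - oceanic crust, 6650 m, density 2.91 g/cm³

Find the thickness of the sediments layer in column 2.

3290 m

Take the compensation level at the base of the deeper column (depth z_c below the surface of column 1) and equate Σ ρ_i t_i down to z_c; mantle fills any gap and the z_c terms cancel.
Column 1: 30800×2.76 + (z_c − 30800)×3.29
Column 2: 1450×0 + 2540×1.03 + x×2.29 + 6650×2.91 + (z_c − 1450 − 9190 − x)×3.29
The z_c×3.29 term appears on both sides and cancels. Collect the known terms of each column as K = Σ(ρt)_known − 3.29 × (depth of known layers): K_1 = 85008 − 3.29×30800 = −16324; K_2 = 21967.7 − 3.29×(1450 + 9190) = −13037.9.
Balance: K_1 = K_2 − x×(3.29 − 2.29), so x = (K_2 − K_1)/(3.29 − 2.29) = 3286.1/1 = 3290 m.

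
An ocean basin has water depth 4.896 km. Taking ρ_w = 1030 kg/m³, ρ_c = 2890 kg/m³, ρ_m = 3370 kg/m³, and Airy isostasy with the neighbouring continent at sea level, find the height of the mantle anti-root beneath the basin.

19 km

For local isostatic compensation: replacing crust with seawater at the top is compensated by replacing crust with mantle at the base: d (ρ_c − ρ_w) = a (ρ_m − ρ_c).
a = d (ρ_c − ρ_w)/(ρ_m − ρ_c) = 4.896 km × 1860/480 = 19 km.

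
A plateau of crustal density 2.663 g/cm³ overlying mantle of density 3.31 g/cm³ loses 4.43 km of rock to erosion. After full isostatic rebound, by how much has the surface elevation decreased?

0.866 km

Rebound u = e ρ_c/ρ_m = 4.43 km × 2.663/3.31 = 3.564 km.
Net surface drop = e − u = 4.43 km − 3.564 km = e (ρ_m − ρ_c)/ρ_m = 0.866 km.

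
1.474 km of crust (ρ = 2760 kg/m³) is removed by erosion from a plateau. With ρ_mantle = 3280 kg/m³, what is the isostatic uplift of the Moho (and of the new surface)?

Unloading: uplift u = e ρ_c/ρ_m = 1.474 km × 2760/3280 = 1.24 km.

1.24 km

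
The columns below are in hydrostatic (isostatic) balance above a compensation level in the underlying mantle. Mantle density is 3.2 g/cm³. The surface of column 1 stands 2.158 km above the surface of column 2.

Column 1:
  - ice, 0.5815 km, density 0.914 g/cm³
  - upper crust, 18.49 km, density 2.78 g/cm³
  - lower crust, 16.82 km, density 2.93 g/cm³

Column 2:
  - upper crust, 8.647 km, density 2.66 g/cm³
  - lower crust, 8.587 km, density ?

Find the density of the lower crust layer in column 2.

2.96 g/cm³

Take the compensation level at the base of the deeper column (depth z_c below the surface of column 1) and equate Σ ρ_i t_i down to z_c; mantle fills any gap and the z_c terms cancel.
Column 1: 0.5815×0.914 + 18.49×2.78 + 16.82×2.93 + (z_c − 35.8915)×3.2
Column 2: 2.158×0 + 8.647×2.66 + 8.587×ρ + (z_c − 2.158 − 17.234)×3.2
The z_c×3.2 term appears on both sides and cancels. Collect the known terms of each column as K = Σ(ρt)_known − 3.2 × (depth of known layers): K_1 = 101.216291 − 3.2×35.8915 = −13.636509; K_2 = 23.00102 − 3.2×(2.158 + 17.234) = −39.05338.
Balance: K_1 = K_2 + 8.587×ρ, so ρ = (K_1 − K_2)/8.587 = 25.4169/8.587 = 2.96 g/cm³.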